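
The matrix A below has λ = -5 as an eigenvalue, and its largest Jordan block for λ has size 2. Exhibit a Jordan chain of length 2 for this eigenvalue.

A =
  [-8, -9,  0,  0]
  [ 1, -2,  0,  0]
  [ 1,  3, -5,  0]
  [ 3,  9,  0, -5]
A Jordan chain for λ = -5 of length 2:
v_1 = (-3, 1, 1, 3)ᵀ
v_2 = (1, 0, 0, 0)ᵀ

Let N = A − (-5)·I. We want v_2 with N^2 v_2 = 0 but N^1 v_2 ≠ 0; then v_{j-1} := N · v_j for j = 2, …, 2.

Pick v_2 = (1, 0, 0, 0)ᵀ.
Then v_1 = N · v_2 = (-3, 1, 1, 3)ᵀ.

Sanity check: (A − (-5)·I) v_1 = (0, 0, 0, 0)ᵀ = 0. ✓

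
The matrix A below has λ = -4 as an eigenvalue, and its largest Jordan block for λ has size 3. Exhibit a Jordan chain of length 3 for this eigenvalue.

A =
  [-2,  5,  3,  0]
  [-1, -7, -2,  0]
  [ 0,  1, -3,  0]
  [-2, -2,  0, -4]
A Jordan chain for λ = -4 of length 3:
v_1 = (-1, 1, -1, -2)ᵀ
v_2 = (2, -1, 0, -2)ᵀ
v_3 = (1, 0, 0, 0)ᵀ

Let N = A − (-4)·I. We want v_3 with N^3 v_3 = 0 but N^2 v_3 ≠ 0; then v_{j-1} := N · v_j for j = 3, …, 2.

Pick v_3 = (1, 0, 0, 0)ᵀ.
Then v_2 = N · v_3 = (2, -1, 0, -2)ᵀ.
Then v_1 = N · v_2 = (-1, 1, -1, -2)ᵀ.

Sanity check: (A − (-4)·I) v_1 = (0, 0, 0, 0)ᵀ = 0. ✓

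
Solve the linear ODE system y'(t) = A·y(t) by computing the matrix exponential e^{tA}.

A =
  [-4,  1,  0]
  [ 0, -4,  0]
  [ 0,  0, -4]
e^{tA} =
  [exp(-4*t), t*exp(-4*t), 0]
  [0, exp(-4*t), 0]
  [0, 0, exp(-4*t)]

Strategy: write A = P · J · P⁻¹ where J is a Jordan canonical form, so e^{tA} = P · e^{tJ} · P⁻¹, and e^{tJ} can be computed block-by-block.

A has Jordan form
J =
  [-4,  1,  0]
  [ 0, -4,  0]
  [ 0,  0, -4]
(up to reordering of blocks).

Per-block formulas:
  For a 2×2 Jordan block J_2(-4): exp(t · J_2(-4)) = e^(-4t)·(I + t·N), where N is the 2×2 nilpotent shift.
  For a 1×1 block at λ = -4: exp(t · [-4]) = [e^(-4t)].

After assembling e^{tJ} and conjugating by P, we get:

e^{tA} =
  [exp(-4*t), t*exp(-4*t), 0]
  [0, exp(-4*t), 0]
  [0, 0, exp(-4*t)]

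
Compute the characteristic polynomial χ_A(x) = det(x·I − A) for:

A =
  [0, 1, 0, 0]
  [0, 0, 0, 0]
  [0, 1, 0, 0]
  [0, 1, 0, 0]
x^4

Expanding det(x·I − A) (e.g. by cofactor expansion or by noting that A is similar to its Jordan form J, which has the same characteristic polynomial as A) gives
  χ_A(x) = x^4
which factors as x^4. The eigenvalues (with algebraic multiplicities) are λ = 0 with multiplicity 4.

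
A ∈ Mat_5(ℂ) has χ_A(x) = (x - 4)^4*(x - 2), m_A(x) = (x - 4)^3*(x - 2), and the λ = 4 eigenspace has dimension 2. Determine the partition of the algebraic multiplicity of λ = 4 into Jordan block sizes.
Block sizes for λ = 4: [3, 1]

Step 1 — from the characteristic polynomial, algebraic multiplicity of λ = 4 is 4. From dim ker(A − (4)·I) = 2, there are exactly 2 Jordan blocks for λ = 4.
Step 2 — from the minimal polynomial, the factor (x − 4)^3 tells us the largest block for λ = 4 has size 3.
Step 3 — with total size 4, 2 blocks, and largest block 3, the block sizes (in nonincreasing order) are [3, 1].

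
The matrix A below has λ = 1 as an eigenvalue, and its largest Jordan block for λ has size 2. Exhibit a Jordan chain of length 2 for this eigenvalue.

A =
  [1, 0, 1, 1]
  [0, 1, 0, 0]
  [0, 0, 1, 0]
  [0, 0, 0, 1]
A Jordan chain for λ = 1 of length 2:
v_1 = (1, 0, 0, 0)ᵀ
v_2 = (0, 0, 1, 0)ᵀ

Let N = A − (1)·I. We want v_2 with N^2 v_2 = 0 but N^1 v_2 ≠ 0; then v_{j-1} := N · v_j for j = 2, …, 2.

Pick v_2 = (0, 0, 1, 0)ᵀ.
Then v_1 = N · v_2 = (1, 0, 0, 0)ᵀ.

Sanity check: (A − (1)·I) v_1 = (0, 0, 0, 0)ᵀ = 0. ✓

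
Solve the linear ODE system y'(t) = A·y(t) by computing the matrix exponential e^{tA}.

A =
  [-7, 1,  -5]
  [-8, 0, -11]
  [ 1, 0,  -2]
e^{tA} =
  [3*t^2*exp(-3*t)/2 - 4*t*exp(-3*t) + exp(-3*t), -t^2*exp(-3*t)/2 + t*exp(-3*t), 2*t^2*exp(-3*t) - 5*t*exp(-3*t)]
  [-3*t^2*exp(-3*t)/2 - 8*t*exp(-3*t), t^2*exp(-3*t)/2 + 3*t*exp(-3*t) + exp(-3*t), -2*t^2*exp(-3*t) - 11*t*exp(-3*t)]
  [-3*t^2*exp(-3*t)/2 + t*exp(-3*t), t^2*exp(-3*t)/2, -2*t^2*exp(-3*t) + t*exp(-3*t) + exp(-3*t)]

Strategy: write A = P · J · P⁻¹ where J is a Jordan canonical form, so e^{tA} = P · e^{tJ} · P⁻¹, and e^{tJ} can be computed block-by-block.

A has Jordan form
J =
  [-3,  1,  0]
  [ 0, -3,  1]
  [ 0,  0, -3]
(up to reordering of blocks).

Per-block formulas:
  For a 3×3 Jordan block J_3(-3): exp(t · J_3(-3)) = e^(-3t)·(I + t·N + (t^2/2)·N^2), where N is the 3×3 nilpotent shift.

After assembling e^{tJ} and conjugating by P, we get:

e^{tA} =
  [3*t^2*exp(-3*t)/2 - 4*t*exp(-3*t) + exp(-3*t), -t^2*exp(-3*t)/2 + t*exp(-3*t), 2*t^2*exp(-3*t) - 5*t*exp(-3*t)]
  [-3*t^2*exp(-3*t)/2 - 8*t*exp(-3*t), t^2*exp(-3*t)/2 + 3*t*exp(-3*t) + exp(-3*t), -2*t^2*exp(-3*t) - 11*t*exp(-3*t)]
  [-3*t^2*exp(-3*t)/2 + t*exp(-3*t), t^2*exp(-3*t)/2, -2*t^2*exp(-3*t) + t*exp(-3*t) + exp(-3*t)]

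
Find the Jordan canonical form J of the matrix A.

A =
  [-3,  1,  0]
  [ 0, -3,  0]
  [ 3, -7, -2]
J_2(-3) ⊕ J_1(-2)

The characteristic polynomial is
  det(x·I − A) = x^3 + 8*x^2 + 21*x + 18 = (x + 2)*(x + 3)^2

Eigenvalues and multiplicities (the geometric multiplicity of λ is n − rank(A − λI), which equals the number of Jordan blocks for λ):
  λ = -3: algebraic multiplicity = 2, geometric multiplicity = 1
  λ = -2: algebraic multiplicity = 1, geometric multiplicity = 1

Determining the block sizes for each eigenvalue:
  λ = -3: one block (gm = 1), so the single block has size am = 2 → block sizes [2]
  λ = -2: one block (gm = 1), so the single block has size am = 1 → block sizes [1]

Assembling the blocks gives a Jordan form
J =
  [-3,  1,  0]
  [ 0, -3,  0]
  [ 0,  0, -2]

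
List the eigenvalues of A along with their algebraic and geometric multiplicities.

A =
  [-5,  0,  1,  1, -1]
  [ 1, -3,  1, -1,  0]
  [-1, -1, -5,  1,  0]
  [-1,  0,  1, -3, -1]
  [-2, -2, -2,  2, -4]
λ = -4: alg = 5, geom = 3

Step 1 — factor the characteristic polynomial to read off the algebraic multiplicities:
  χ_A(x) = (x + 4)^5

Step 2 — compute geometric multiplicities via the rank-nullity identity g(λ) = n − rank(A − λI):
  rank(A − (-4)·I) = 2, so dim ker(A − (-4)·I) = n − 2 = 3

Summary:
  λ = -4: algebraic multiplicity = 5, geometric multiplicity = 3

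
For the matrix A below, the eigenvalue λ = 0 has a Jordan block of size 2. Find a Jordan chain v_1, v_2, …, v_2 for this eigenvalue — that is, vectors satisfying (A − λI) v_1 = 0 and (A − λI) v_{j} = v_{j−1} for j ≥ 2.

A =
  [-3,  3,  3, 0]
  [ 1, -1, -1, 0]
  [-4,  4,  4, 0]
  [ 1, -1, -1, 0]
A Jordan chain for λ = 0 of length 2:
v_1 = (-3, 1, -4, 1)ᵀ
v_2 = (1, 0, 0, 0)ᵀ

Let N = A − (0)·I. We want v_2 with N^2 v_2 = 0 but N^1 v_2 ≠ 0; then v_{j-1} := N · v_j for j = 2, …, 2.

Pick v_2 = (1, 0, 0, 0)ᵀ.
Then v_1 = N · v_2 = (-3, 1, -4, 1)ᵀ.

Sanity check: (A − (0)·I) v_1 = (0, 0, 0, 0)ᵀ = 0. ✓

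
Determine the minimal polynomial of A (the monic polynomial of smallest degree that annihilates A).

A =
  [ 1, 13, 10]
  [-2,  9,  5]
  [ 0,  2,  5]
x^3 - 15*x^2 + 75*x - 125

The characteristic polynomial is χ_A(x) = (x - 5)^3, so the eigenvalues are known. The minimal polynomial is
  m_A(x) = Π_λ (x − λ)^{k_λ}
where k_λ is the size of the *largest* Jordan block for λ (equivalently, the smallest k with (A − λI)^k v = 0 for every generalised eigenvector v of λ).

  λ = 5: largest Jordan block has size 3, contributing (x − 5)^3

So m_A(x) = (x - 5)^3 = x^3 - 15*x^2 + 75*x - 125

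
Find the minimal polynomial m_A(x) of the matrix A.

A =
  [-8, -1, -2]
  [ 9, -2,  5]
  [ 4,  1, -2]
x^3 + 12*x^2 + 48*x + 64

The characteristic polynomial is χ_A(x) = (x + 4)^3, so the eigenvalues are known. The minimal polynomial is
  m_A(x) = Π_λ (x − λ)^{k_λ}
where k_λ is the size of the *largest* Jordan block for λ (equivalently, the smallest k with (A − λI)^k v = 0 for every generalised eigenvector v of λ).

  λ = -4: largest Jordan block has size 3, contributing (x + 4)^3

So m_A(x) = (x + 4)^3 = x^3 + 12*x^2 + 48*x + 64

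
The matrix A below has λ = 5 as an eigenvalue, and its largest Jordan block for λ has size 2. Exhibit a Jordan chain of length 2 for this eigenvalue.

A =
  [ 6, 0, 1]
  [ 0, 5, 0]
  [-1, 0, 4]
A Jordan chain for λ = 5 of length 2:
v_1 = (1, 0, -1)ᵀ
v_2 = (1, 0, 0)ᵀ

Let N = A − (5)·I. We want v_2 with N^2 v_2 = 0 but N^1 v_2 ≠ 0; then v_{j-1} := N · v_j for j = 2, …, 2.

Pick v_2 = (1, 0, 0)ᵀ.
Then v_1 = N · v_2 = (1, 0, -1)ᵀ.

Sanity check: (A − (5)·I) v_1 = (0, 0, 0)ᵀ = 0. ✓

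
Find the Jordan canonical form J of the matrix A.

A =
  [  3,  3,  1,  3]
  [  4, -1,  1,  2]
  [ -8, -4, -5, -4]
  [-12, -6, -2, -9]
J_3(-3) ⊕ J_1(-3)

The characteristic polynomial is
  det(x·I − A) = x^4 + 12*x^3 + 54*x^2 + 108*x + 81 = (x + 3)^4

Eigenvalues and multiplicities (the geometric multiplicity of λ is n − rank(A − λI), which equals the number of Jordan blocks for λ):
  λ = -3: algebraic multiplicity = 4, geometric multiplicity = 2

Determining the block sizes for each eigenvalue:
  λ = -3: with am = 4 and gm = 2, the partition is not yet determined (e.g. several partitions of 4 into 2 parts exist). Let N = A − (-3)·I. Computing rank(N^1) = 2, rank(N^2) = 1, rank(N^3) = 0; the number of blocks of size ≥ j is rank(N^{j−1}) − rank(N^j), giving [2, 1, 1]. So we have 1 block(s) of size 3, 1 block(s) of size 1 → block sizes [3, 1]

Assembling the blocks gives a Jordan form
J =
  [-3,  1,  0,  0]
  [ 0, -3,  1,  0]
  [ 0,  0, -3,  0]
  [ 0,  0,  0, -3]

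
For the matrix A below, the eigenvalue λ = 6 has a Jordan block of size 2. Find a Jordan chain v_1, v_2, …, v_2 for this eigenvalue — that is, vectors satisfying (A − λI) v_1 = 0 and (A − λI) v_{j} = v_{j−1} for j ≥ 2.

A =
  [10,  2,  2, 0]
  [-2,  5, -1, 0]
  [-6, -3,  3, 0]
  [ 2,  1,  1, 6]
A Jordan chain for λ = 6 of length 2:
v_1 = (4, -2, -6, 2)ᵀ
v_2 = (1, 0, 0, 0)ᵀ

Let N = A − (6)·I. We want v_2 with N^2 v_2 = 0 but N^1 v_2 ≠ 0; then v_{j-1} := N · v_j for j = 2, …, 2.

Pick v_2 = (1, 0, 0, 0)ᵀ.
Then v_1 = N · v_2 = (4, -2, -6, 2)ᵀ.

Sanity check: (A − (6)·I) v_1 = (0, 0, 0, 0)ᵀ = 0. ✓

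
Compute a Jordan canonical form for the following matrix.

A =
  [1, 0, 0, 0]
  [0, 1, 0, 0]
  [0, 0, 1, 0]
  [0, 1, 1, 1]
J_2(1) ⊕ J_1(1) ⊕ J_1(1)

The characteristic polynomial is
  det(x·I − A) = x^4 - 4*x^3 + 6*x^2 - 4*x + 1 = (x - 1)^4

Eigenvalues and multiplicities (the geometric multiplicity of λ is n − rank(A − λI), which equals the number of Jordan blocks for λ):
  λ = 1: algebraic multiplicity = 4, geometric multiplicity = 3

Determining the block sizes for each eigenvalue:
  λ = 1: 3 blocks summing to 4 forces exactly one block of size 2 and the rest size 1 → block sizes [2, 1, 1]

Assembling the blocks gives a Jordan form
J =
  [1, 1, 0, 0]
  [0, 1, 0, 0]
  [0, 0, 1, 0]
  [0, 0, 0, 1]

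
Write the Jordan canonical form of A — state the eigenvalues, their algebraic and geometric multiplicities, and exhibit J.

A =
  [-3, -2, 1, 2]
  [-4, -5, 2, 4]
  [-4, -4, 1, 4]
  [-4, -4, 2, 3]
J_2(-1) ⊕ J_1(-1) ⊕ J_1(-1)

The characteristic polynomial is
  det(x·I − A) = x^4 + 4*x^3 + 6*x^2 + 4*x + 1 = (x + 1)^4

Eigenvalues and multiplicities (the geometric multiplicity of λ is n − rank(A − λI), which equals the number of Jordan blocks for λ):
  λ = -1: algebraic multiplicity = 4, geometric multiplicity = 3

Determining the block sizes for each eigenvalue:
  λ = -1: 3 blocks summing to 4 forces exactly one block of size 2 and the rest size 1 → block sizes [2, 1, 1]

Assembling the blocks gives a Jordan form
J =
  [-1,  1,  0,  0]
  [ 0, -1,  0,  0]
  [ 0,  0, -1,  0]
  [ 0,  0,  0, -1]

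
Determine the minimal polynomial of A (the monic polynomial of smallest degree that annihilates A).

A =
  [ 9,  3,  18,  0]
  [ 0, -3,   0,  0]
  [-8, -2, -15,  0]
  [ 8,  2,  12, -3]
x^2 + 6*x + 9

The characteristic polynomial is χ_A(x) = (x + 3)^4, so the eigenvalues are known. The minimal polynomial is
  m_A(x) = Π_λ (x − λ)^{k_λ}
where k_λ is the size of the *largest* Jordan block for λ (equivalently, the smallest k with (A − λI)^k v = 0 for every generalised eigenvector v of λ).

  λ = -3: largest Jordan block has size 2, contributing (x + 3)^2

So m_A(x) = (x + 3)^2 = x^2 + 6*x + 9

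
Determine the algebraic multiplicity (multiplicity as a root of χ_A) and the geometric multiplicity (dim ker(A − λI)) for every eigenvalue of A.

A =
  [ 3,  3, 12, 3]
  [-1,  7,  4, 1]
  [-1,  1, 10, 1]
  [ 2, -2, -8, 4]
λ = 6: alg = 4, geom = 3

Step 1 — factor the characteristic polynomial to read off the algebraic multiplicities:
  χ_A(x) = (x - 6)^4

Step 2 — compute geometric multiplicities via the rank-nullity identity g(λ) = n − rank(A − λI):
  rank(A − (6)·I) = 1, so dim ker(A − (6)·I) = n − 1 = 3

Summary:
  λ = 6: algebraic multiplicity = 4, geometric multiplicity = 3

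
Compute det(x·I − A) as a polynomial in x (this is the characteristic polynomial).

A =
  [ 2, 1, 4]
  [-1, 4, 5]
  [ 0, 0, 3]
x^3 - 9*x^2 + 27*x - 27

Expanding det(x·I − A) (e.g. by cofactor expansion or by noting that A is similar to its Jordan form J, which has the same characteristic polynomial as A) gives
  χ_A(x) = x^3 - 9*x^2 + 27*x - 27
which factors as (x - 3)^3. The eigenvalues (with algebraic multiplicities) are λ = 3 with multiplicity 3.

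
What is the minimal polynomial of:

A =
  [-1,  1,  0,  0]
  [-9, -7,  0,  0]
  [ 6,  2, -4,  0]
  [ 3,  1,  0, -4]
x^2 + 8*x + 16

The characteristic polynomial is χ_A(x) = (x + 4)^4, so the eigenvalues are known. The minimal polynomial is
  m_A(x) = Π_λ (x − λ)^{k_λ}
where k_λ is the size of the *largest* Jordan block for λ (equivalently, the smallest k with (A − λI)^k v = 0 for every generalised eigenvector v of λ).

  λ = -4: largest Jordan block has size 2, contributing (x + 4)^2

So m_A(x) = (x + 4)^2 = x^2 + 8*x + 16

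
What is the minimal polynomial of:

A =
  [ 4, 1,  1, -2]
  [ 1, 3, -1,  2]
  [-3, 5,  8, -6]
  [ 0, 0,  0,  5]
x^3 - 15*x^2 + 75*x - 125

The characteristic polynomial is χ_A(x) = (x - 5)^4, so the eigenvalues are known. The minimal polynomial is
  m_A(x) = Π_λ (x − λ)^{k_λ}
where k_λ is the size of the *largest* Jordan block for λ (equivalently, the smallest k with (A − λI)^k v = 0 for every generalised eigenvector v of λ).

  λ = 5: largest Jordan block has size 3, contributing (x − 5)^3

So m_A(x) = (x - 5)^3 = x^3 - 15*x^2 + 75*x - 125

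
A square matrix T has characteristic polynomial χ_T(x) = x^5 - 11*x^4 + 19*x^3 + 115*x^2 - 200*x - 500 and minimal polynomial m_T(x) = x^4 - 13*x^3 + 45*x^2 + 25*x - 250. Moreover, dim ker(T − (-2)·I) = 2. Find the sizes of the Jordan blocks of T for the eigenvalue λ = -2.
Block sizes for λ = -2: [1, 1]

Step 1 — from the characteristic polynomial, algebraic multiplicity of λ = -2 is 2. From dim ker(T − (-2)·I) = 2, there are exactly 2 Jordan blocks for λ = -2.
Step 2 — from the minimal polynomial, the factor (x + 2) tells us the largest block for λ = -2 has size 1.
Step 3 — with total size 2, 2 blocks, and largest block 1, the block sizes (in nonincreasing order) are [1, 1].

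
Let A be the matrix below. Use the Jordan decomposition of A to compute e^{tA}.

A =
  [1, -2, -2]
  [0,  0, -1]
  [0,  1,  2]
e^{tA} =
  [exp(t), -2*t*exp(t), -2*t*exp(t)]
  [0, -t*exp(t) + exp(t), -t*exp(t)]
  [0, t*exp(t), t*exp(t) + exp(t)]

Strategy: write A = P · J · P⁻¹ where J is a Jordan canonical form, so e^{tA} = P · e^{tJ} · P⁻¹, and e^{tJ} can be computed block-by-block.

A has Jordan form
J =
  [1, 1, 0]
  [0, 1, 0]
  [0, 0, 1]
(up to reordering of blocks).

Per-block formulas:
  For a 1×1 block at λ = 1: exp(t · [1]) = [e^(1t)].
  For a 2×2 Jordan block J_2(1): exp(t · J_2(1)) = e^(1t)·(I + t·N), where N is the 2×2 nilpotent shift.

After assembling e^{tJ} and conjugating by P, we get:

e^{tA} =
  [exp(t), -2*t*exp(t), -2*t*exp(t)]
  [0, -t*exp(t) + exp(t), -t*exp(t)]
  [0, t*exp(t), t*exp(t) + exp(t)]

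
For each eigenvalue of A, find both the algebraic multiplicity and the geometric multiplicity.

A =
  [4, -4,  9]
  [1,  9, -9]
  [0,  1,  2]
λ = 5: alg = 3, geom = 1

Step 1 — factor the characteristic polynomial to read off the algebraic multiplicities:
  χ_A(x) = (x - 5)^3

Step 2 — compute geometric multiplicities via the rank-nullity identity g(λ) = n − rank(A − λI):
  rank(A − (5)·I) = 2, so dim ker(A − (5)·I) = n − 2 = 1

Summary:
  λ = 5: algebraic multiplicity = 3, geometric multiplicity = 1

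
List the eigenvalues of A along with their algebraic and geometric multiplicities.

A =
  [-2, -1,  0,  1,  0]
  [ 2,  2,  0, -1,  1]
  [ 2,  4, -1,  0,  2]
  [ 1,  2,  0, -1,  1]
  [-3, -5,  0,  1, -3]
λ = -1: alg = 5, geom = 3

Step 1 — factor the characteristic polynomial to read off the algebraic multiplicities:
  χ_A(x) = (x + 1)^5

Step 2 — compute geometric multiplicities via the rank-nullity identity g(λ) = n − rank(A − λI):
  rank(A − (-1)·I) = 2, so dim ker(A − (-1)·I) = n − 2 = 3

Summary:
  λ = -1: algebraic multiplicity = 5, geometric multiplicity = 3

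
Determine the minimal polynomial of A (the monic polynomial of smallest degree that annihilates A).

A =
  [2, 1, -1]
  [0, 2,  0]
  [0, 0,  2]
x^2 - 4*x + 4

The characteristic polynomial is χ_A(x) = (x - 2)^3, so the eigenvalues are known. The minimal polynomial is
  m_A(x) = Π_λ (x − λ)^{k_λ}
where k_λ is the size of the *largest* Jordan block for λ (equivalently, the smallest k with (A − λI)^k v = 0 for every generalised eigenvector v of λ).

  λ = 2: largest Jordan block has size 2, contributing (x − 2)^2

So m_A(x) = (x - 2)^2 = x^2 - 4*x + 4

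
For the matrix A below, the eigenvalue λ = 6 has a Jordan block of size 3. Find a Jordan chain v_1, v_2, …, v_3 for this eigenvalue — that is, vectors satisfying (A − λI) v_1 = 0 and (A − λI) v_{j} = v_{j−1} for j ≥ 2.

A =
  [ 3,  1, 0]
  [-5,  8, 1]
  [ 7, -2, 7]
A Jordan chain for λ = 6 of length 3:
v_1 = (4, 12, -4)ᵀ
v_2 = (-3, -5, 7)ᵀ
v_3 = (1, 0, 0)ᵀ

Let N = A − (6)·I. We want v_3 with N^3 v_3 = 0 but N^2 v_3 ≠ 0; then v_{j-1} := N · v_j for j = 3, …, 2.

Pick v_3 = (1, 0, 0)ᵀ.
Then v_2 = N · v_3 = (-3, -5, 7)ᵀ.
Then v_1 = N · v_2 = (4, 12, -4)ᵀ.

Sanity check: (A − (6)·I) v_1 = (0, 0, 0)ᵀ = 0. ✓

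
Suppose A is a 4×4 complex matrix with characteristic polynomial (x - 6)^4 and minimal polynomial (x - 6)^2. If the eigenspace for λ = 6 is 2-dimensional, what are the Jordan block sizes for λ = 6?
Block sizes for λ = 6: [2, 2]

Step 1 — from the characteristic polynomial, algebraic multiplicity of λ = 6 is 4. From dim ker(A − (6)·I) = 2, there are exactly 2 Jordan blocks for λ = 6.
Step 2 — from the minimal polynomial, the factor (x − 6)^2 tells us the largest block for λ = 6 has size 2.
Step 3 — with total size 4, 2 blocks, and largest block 2, the block sizes (in nonincreasing order) are [2, 2].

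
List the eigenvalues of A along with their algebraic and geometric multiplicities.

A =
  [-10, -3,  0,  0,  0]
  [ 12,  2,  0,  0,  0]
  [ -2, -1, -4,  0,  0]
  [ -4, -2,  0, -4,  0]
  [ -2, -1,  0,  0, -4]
λ = -4: alg = 5, geom = 4

Step 1 — factor the characteristic polynomial to read off the algebraic multiplicities:
  χ_A(x) = (x + 4)^5

Step 2 — compute geometric multiplicities via the rank-nullity identity g(λ) = n − rank(A − λI):
  rank(A − (-4)·I) = 1, so dim ker(A − (-4)·I) = n − 1 = 4

Summary:
  λ = -4: algebraic multiplicity = 5, geometric multiplicity = 4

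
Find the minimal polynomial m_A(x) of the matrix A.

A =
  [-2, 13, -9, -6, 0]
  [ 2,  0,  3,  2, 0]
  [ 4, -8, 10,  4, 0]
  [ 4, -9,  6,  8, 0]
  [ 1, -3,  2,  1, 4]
x^3 - 12*x^2 + 48*x - 64

The characteristic polynomial is χ_A(x) = (x - 4)^5, so the eigenvalues are known. The minimal polynomial is
  m_A(x) = Π_λ (x − λ)^{k_λ}
where k_λ is the size of the *largest* Jordan block for λ (equivalently, the smallest k with (A − λI)^k v = 0 for every generalised eigenvector v of λ).

  λ = 4: largest Jordan block has size 3, contributing (x − 4)^3

So m_A(x) = (x - 4)^3 = x^3 - 12*x^2 + 48*x - 64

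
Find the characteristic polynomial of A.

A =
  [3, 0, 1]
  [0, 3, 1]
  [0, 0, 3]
x^3 - 9*x^2 + 27*x - 27

Expanding det(x·I − A) (e.g. by cofactor expansion or by noting that A is similar to its Jordan form J, which has the same characteristic polynomial as A) gives
  χ_A(x) = x^3 - 9*x^2 + 27*x - 27
which factors as (x - 3)^3. The eigenvalues (with algebraic multiplicities) are λ = 3 with multiplicity 3.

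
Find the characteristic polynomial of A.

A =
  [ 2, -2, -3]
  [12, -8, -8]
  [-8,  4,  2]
x^3 + 4*x^2 + 4*x

Expanding det(x·I − A) (e.g. by cofactor expansion or by noting that A is similar to its Jordan form J, which has the same characteristic polynomial as A) gives
  χ_A(x) = x^3 + 4*x^2 + 4*x
which factors as x*(x + 2)^2. The eigenvalues (with algebraic multiplicities) are λ = -2 with multiplicity 2, λ = 0 with multiplicity 1.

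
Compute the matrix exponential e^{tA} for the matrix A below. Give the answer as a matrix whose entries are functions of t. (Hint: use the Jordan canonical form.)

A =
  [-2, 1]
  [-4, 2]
e^{tA} =
  [1 - 2*t, t]
  [-4*t, 2*t + 1]

Strategy: write A = P · J · P⁻¹ where J is a Jordan canonical form, so e^{tA} = P · e^{tJ} · P⁻¹, and e^{tJ} can be computed block-by-block.

A has Jordan form
J =
  [0, 1]
  [0, 0]
(up to reordering of blocks).

Per-block formulas:
  For a 2×2 Jordan block J_2(0): exp(t · J_2(0)) = e^(0t)·(I + t·N), where N is the 2×2 nilpotent shift.

After assembling e^{tJ} and conjugating by P, we get:

e^{tA} =
  [1 - 2*t, t]
  [-4*t, 2*t + 1]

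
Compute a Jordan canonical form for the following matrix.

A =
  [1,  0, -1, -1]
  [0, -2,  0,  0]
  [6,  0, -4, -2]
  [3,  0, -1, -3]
J_2(-2) ⊕ J_1(-2) ⊕ J_1(-2)

The characteristic polynomial is
  det(x·I − A) = x^4 + 8*x^3 + 24*x^2 + 32*x + 16 = (x + 2)^4

Eigenvalues and multiplicities (the geometric multiplicity of λ is n − rank(A − λI), which equals the number of Jordan blocks for λ):
  λ = -2: algebraic multiplicity = 4, geometric multiplicity = 3

Determining the block sizes for each eigenvalue:
  λ = -2: 3 blocks summing to 4 forces exactly one block of size 2 and the rest size 1 → block sizes [2, 1, 1]

Assembling the blocks gives a Jordan form
J =
  [-2,  1,  0,  0]
  [ 0, -2,  0,  0]
  [ 0,  0, -2,  0]
  [ 0,  0,  0, -2]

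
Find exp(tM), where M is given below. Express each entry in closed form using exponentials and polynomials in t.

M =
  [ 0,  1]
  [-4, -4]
e^{tM} =
  [2*t*exp(-2*t) + exp(-2*t), t*exp(-2*t)]
  [-4*t*exp(-2*t), -2*t*exp(-2*t) + exp(-2*t)]

Strategy: write M = P · J · P⁻¹ where J is a Jordan canonical form, so e^{tM} = P · e^{tJ} · P⁻¹, and e^{tJ} can be computed block-by-block.

M has Jordan form
J =
  [-2,  1]
  [ 0, -2]
(up to reordering of blocks).

Per-block formulas:
  For a 2×2 Jordan block J_2(-2): exp(t · J_2(-2)) = e^(-2t)·(I + t·N), where N is the 2×2 nilpotent shift.

After assembling e^{tJ} and conjugating by P, we get:

e^{tM} =
  [2*t*exp(-2*t) + exp(-2*t), t*exp(-2*t)]
  [-4*t*exp(-2*t), -2*t*exp(-2*t) + exp(-2*t)]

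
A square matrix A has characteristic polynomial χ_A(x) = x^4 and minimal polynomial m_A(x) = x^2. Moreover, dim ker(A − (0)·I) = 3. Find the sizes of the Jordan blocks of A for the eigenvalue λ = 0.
Block sizes for λ = 0: [2, 1, 1]

Step 1 — from the characteristic polynomial, algebraic multiplicity of λ = 0 is 4. From dim ker(A − (0)·I) = 3, there are exactly 3 Jordan blocks for λ = 0.
Step 2 — from the minimal polynomial, the factor (x − 0)^2 tells us the largest block for λ = 0 has size 2.
Step 3 — with total size 4, 3 blocks, and largest block 2, the block sizes (in nonincreasing order) are [2, 1, 1].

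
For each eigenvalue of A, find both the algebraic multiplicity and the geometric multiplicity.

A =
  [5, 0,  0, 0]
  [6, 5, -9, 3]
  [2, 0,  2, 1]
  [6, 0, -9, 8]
λ = 5: alg = 4, geom = 3

Step 1 — factor the characteristic polynomial to read off the algebraic multiplicities:
  χ_A(x) = (x - 5)^4

Step 2 — compute geometric multiplicities via the rank-nullity identity g(λ) = n − rank(A − λI):
  rank(A − (5)·I) = 1, so dim ker(A − (5)·I) = n − 1 = 3

Summary:
  λ = 5: algebraic multiplicity = 4, geometric multiplicity = 3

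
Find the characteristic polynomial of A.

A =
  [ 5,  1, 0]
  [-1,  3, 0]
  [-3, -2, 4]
x^3 - 12*x^2 + 48*x - 64

Expanding det(x·I − A) (e.g. by cofactor expansion or by noting that A is similar to its Jordan form J, which has the same characteristic polynomial as A) gives
  χ_A(x) = x^3 - 12*x^2 + 48*x - 64
which factors as (x - 4)^3. The eigenvalues (with algebraic multiplicities) are λ = 4 with multiplicity 3.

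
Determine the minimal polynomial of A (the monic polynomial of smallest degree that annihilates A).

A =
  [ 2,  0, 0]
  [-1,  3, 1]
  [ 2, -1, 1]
x^3 - 6*x^2 + 12*x - 8

The characteristic polynomial is χ_A(x) = (x - 2)^3, so the eigenvalues are known. The minimal polynomial is
  m_A(x) = Π_λ (x − λ)^{k_λ}
where k_λ is the size of the *largest* Jordan block for λ (equivalently, the smallest k with (A − λI)^k v = 0 for every generalised eigenvector v of λ).

  λ = 2: largest Jordan block has size 3, contributing (x − 2)^3

So m_A(x) = (x - 2)^3 = x^3 - 6*x^2 + 12*x - 8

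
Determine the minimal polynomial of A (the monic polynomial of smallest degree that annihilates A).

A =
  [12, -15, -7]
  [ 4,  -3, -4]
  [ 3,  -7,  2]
x^3 - 11*x^2 + 35*x - 25

The characteristic polynomial is χ_A(x) = (x - 5)^2*(x - 1), so the eigenvalues are known. The minimal polynomial is
  m_A(x) = Π_λ (x − λ)^{k_λ}
where k_λ is the size of the *largest* Jordan block for λ (equivalently, the smallest k with (A − λI)^k v = 0 for every generalised eigenvector v of λ).

  λ = 1: largest Jordan block has size 1, contributing (x − 1)
  λ = 5: largest Jordan block has size 2, contributing (x − 5)^2

So m_A(x) = (x - 5)^2*(x - 1) = x^3 - 11*x^2 + 35*x - 25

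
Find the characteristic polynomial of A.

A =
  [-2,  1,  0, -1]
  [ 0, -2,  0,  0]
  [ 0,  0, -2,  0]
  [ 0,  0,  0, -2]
x^4 + 8*x^3 + 24*x^2 + 32*x + 16

Expanding det(x·I − A) (e.g. by cofactor expansion or by noting that A is similar to its Jordan form J, which has the same characteristic polynomial as A) gives
  χ_A(x) = x^4 + 8*x^3 + 24*x^2 + 32*x + 16
which factors as (x + 2)^4. The eigenvalues (with algebraic multiplicities) are λ = -2 with multiplicity 4.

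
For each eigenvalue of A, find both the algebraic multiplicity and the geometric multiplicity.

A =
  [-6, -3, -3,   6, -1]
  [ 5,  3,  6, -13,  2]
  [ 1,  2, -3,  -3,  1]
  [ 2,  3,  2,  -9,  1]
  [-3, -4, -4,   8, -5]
λ = -4: alg = 5, geom = 2

Step 1 — factor the characteristic polynomial to read off the algebraic multiplicities:
  χ_A(x) = (x + 4)^5

Step 2 — compute geometric multiplicities via the rank-nullity identity g(λ) = n − rank(A − λI):
  rank(A − (-4)·I) = 3, so dim ker(A − (-4)·I) = n − 3 = 2

Summary:
  λ = -4: algebraic multiplicity = 5, geometric multiplicity = 2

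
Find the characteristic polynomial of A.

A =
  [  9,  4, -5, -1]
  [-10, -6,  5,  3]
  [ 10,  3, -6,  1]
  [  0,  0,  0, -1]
x^4 + 4*x^3 + 6*x^2 + 4*x + 1

Expanding det(x·I − A) (e.g. by cofactor expansion or by noting that A is similar to its Jordan form J, which has the same characteristic polynomial as A) gives
  χ_A(x) = x^4 + 4*x^3 + 6*x^2 + 4*x + 1
which factors as (x + 1)^4. The eigenvalues (with algebraic multiplicities) are λ = -1 with multiplicity 4.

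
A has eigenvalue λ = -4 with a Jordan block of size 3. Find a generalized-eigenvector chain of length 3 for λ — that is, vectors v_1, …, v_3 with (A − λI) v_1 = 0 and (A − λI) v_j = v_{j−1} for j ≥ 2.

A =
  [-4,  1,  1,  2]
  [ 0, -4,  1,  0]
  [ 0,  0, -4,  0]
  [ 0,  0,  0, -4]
A Jordan chain for λ = -4 of length 3:
v_1 = (1, 0, 0, 0)ᵀ
v_2 = (1, 1, 0, 0)ᵀ
v_3 = (0, 0, 1, 0)ᵀ

Let N = A − (-4)·I. We want v_3 with N^3 v_3 = 0 but N^2 v_3 ≠ 0; then v_{j-1} := N · v_j for j = 3, …, 2.

Pick v_3 = (0, 0, 1, 0)ᵀ.
Then v_2 = N · v_3 = (1, 1, 0, 0)ᵀ.
Then v_1 = N · v_2 = (1, 0, 0, 0)ᵀ.

Sanity check: (A − (-4)·I) v_1 = (0, 0, 0, 0)ᵀ = 0. ✓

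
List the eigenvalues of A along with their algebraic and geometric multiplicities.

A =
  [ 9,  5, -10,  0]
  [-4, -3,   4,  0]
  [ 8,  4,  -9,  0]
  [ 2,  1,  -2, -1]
λ = -1: alg = 4, geom = 3

Step 1 — factor the characteristic polynomial to read off the algebraic multiplicities:
  χ_A(x) = (x + 1)^4

Step 2 — compute geometric multiplicities via the rank-nullity identity g(λ) = n − rank(A − λI):
  rank(A − (-1)·I) = 1, so dim ker(A − (-1)·I) = n − 1 = 3

Summary:
  λ = -1: algebraic multiplicity = 4, geometric multiplicity = 3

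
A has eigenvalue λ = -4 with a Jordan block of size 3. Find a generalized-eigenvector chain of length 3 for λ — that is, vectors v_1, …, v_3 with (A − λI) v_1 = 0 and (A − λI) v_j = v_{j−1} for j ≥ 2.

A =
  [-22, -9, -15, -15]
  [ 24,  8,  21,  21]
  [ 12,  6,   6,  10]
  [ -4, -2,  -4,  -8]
A Jordan chain for λ = -4 of length 3:
v_1 = (-12, 24, 8, -8)ᵀ
v_2 = (-18, 24, 12, -4)ᵀ
v_3 = (1, 0, 0, 0)ᵀ

Let N = A − (-4)·I. We want v_3 with N^3 v_3 = 0 but N^2 v_3 ≠ 0; then v_{j-1} := N · v_j for j = 3, …, 2.

Pick v_3 = (1, 0, 0, 0)ᵀ.
Then v_2 = N · v_3 = (-18, 24, 12, -4)ᵀ.
Then v_1 = N · v_2 = (-12, 24, 8, -8)ᵀ.

Sanity check: (A − (-4)·I) v_1 = (0, 0, 0, 0)ᵀ = 0. ✓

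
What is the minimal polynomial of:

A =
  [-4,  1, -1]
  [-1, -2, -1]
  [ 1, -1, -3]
x^3 + 9*x^2 + 27*x + 27

The characteristic polynomial is χ_A(x) = (x + 3)^3, so the eigenvalues are known. The minimal polynomial is
  m_A(x) = Π_λ (x − λ)^{k_λ}
where k_λ is the size of the *largest* Jordan block for λ (equivalently, the smallest k with (A − λI)^k v = 0 for every generalised eigenvector v of λ).

  λ = -3: largest Jordan block has size 3, contributing (x + 3)^3

So m_A(x) = (x + 3)^3 = x^3 + 9*x^2 + 27*x + 27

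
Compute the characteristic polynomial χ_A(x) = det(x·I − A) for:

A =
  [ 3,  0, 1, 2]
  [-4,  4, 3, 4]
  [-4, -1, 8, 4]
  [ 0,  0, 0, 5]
x^4 - 20*x^3 + 150*x^2 - 500*x + 625

Expanding det(x·I − A) (e.g. by cofactor expansion or by noting that A is similar to its Jordan form J, which has the same characteristic polynomial as A) gives
  χ_A(x) = x^4 - 20*x^3 + 150*x^2 - 500*x + 625
which factors as (x - 5)^4. The eigenvalues (with algebraic multiplicities) are λ = 5 with multiplicity 4.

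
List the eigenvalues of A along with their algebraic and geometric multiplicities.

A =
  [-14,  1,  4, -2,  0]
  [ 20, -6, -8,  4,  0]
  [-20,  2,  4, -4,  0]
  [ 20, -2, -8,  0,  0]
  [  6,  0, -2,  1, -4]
λ = -4: alg = 5, geom = 3

Step 1 — factor the characteristic polynomial to read off the algebraic multiplicities:
  χ_A(x) = (x + 4)^5

Step 2 — compute geometric multiplicities via the rank-nullity identity g(λ) = n − rank(A − λI):
  rank(A − (-4)·I) = 2, so dim ker(A − (-4)·I) = n − 2 = 3

Summary:
  λ = -4: algebraic multiplicity = 5, geometric multiplicity = 3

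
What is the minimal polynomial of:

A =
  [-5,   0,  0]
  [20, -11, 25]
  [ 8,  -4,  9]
x^3 + 7*x^2 + 11*x + 5

The characteristic polynomial is χ_A(x) = (x + 1)^2*(x + 5), so the eigenvalues are known. The minimal polynomial is
  m_A(x) = Π_λ (x − λ)^{k_λ}
where k_λ is the size of the *largest* Jordan block for λ (equivalently, the smallest k with (A − λI)^k v = 0 for every generalised eigenvector v of λ).

  λ = -5: largest Jordan block has size 1, contributing (x + 5)
  λ = -1: largest Jordan block has size 2, contributing (x + 1)^2

So m_A(x) = (x + 1)^2*(x + 5) = x^3 + 7*x^2 + 11*x + 5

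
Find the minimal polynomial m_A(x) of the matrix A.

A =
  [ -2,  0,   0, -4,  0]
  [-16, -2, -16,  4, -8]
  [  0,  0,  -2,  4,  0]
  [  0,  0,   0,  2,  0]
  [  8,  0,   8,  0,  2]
x^2 - 4

The characteristic polynomial is χ_A(x) = (x - 2)^2*(x + 2)^3, so the eigenvalues are known. The minimal polynomial is
  m_A(x) = Π_λ (x − λ)^{k_λ}
where k_λ is the size of the *largest* Jordan block for λ (equivalently, the smallest k with (A − λI)^k v = 0 for every generalised eigenvector v of λ).

  λ = -2: largest Jordan block has size 1, contributing (x + 2)
  λ = 2: largest Jordan block has size 1, contributing (x − 2)

So m_A(x) = (x - 2)*(x + 2) = x^2 - 4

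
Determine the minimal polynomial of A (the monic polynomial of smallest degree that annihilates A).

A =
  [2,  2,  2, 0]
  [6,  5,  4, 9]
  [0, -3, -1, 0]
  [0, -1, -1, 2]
x^3 - 6*x^2 + 12*x - 8

The characteristic polynomial is χ_A(x) = (x - 2)^4, so the eigenvalues are known. The minimal polynomial is
  m_A(x) = Π_λ (x − λ)^{k_λ}
where k_λ is the size of the *largest* Jordan block for λ (equivalently, the smallest k with (A − λI)^k v = 0 for every generalised eigenvector v of λ).

  λ = 2: largest Jordan block has size 3, contributing (x − 2)^3

So m_A(x) = (x - 2)^3 = x^3 - 6*x^2 + 12*x - 8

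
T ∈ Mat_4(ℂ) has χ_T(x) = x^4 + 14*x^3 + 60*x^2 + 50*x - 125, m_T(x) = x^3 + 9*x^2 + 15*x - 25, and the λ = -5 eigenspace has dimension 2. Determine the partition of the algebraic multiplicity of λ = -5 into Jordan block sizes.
Block sizes for λ = -5: [2, 1]

Step 1 — from the characteristic polynomial, algebraic multiplicity of λ = -5 is 3. From dim ker(T − (-5)·I) = 2, there are exactly 2 Jordan blocks for λ = -5.
Step 2 — from the minimal polynomial, the factor (x + 5)^2 tells us the largest block for λ = -5 has size 2.
Step 3 — with total size 3, 2 blocks, and largest block 2, the block sizes (in nonincreasing order) are [2, 1].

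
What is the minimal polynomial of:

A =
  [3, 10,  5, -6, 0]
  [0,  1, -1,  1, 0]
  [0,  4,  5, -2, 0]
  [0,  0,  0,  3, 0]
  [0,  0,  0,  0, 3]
x^2 - 6*x + 9

The characteristic polynomial is χ_A(x) = (x - 3)^5, so the eigenvalues are known. The minimal polynomial is
  m_A(x) = Π_λ (x − λ)^{k_λ}
where k_λ is the size of the *largest* Jordan block for λ (equivalently, the smallest k with (A − λI)^k v = 0 for every generalised eigenvector v of λ).

  λ = 3: largest Jordan block has size 2, contributing (x − 3)^2

So m_A(x) = (x - 3)^2 = x^2 - 6*x + 9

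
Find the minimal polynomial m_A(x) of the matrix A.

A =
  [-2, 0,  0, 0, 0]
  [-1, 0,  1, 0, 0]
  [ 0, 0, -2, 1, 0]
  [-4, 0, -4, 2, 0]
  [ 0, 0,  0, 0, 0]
x^4 + 2*x^3

The characteristic polynomial is χ_A(x) = x^4*(x + 2), so the eigenvalues are known. The minimal polynomial is
  m_A(x) = Π_λ (x − λ)^{k_λ}
where k_λ is the size of the *largest* Jordan block for λ (equivalently, the smallest k with (A − λI)^k v = 0 for every generalised eigenvector v of λ).

  λ = -2: largest Jordan block has size 1, contributing (x + 2)
  λ = 0: largest Jordan block has size 3, contributing (x − 0)^3

So m_A(x) = x^3*(x + 2) = x^4 + 2*x^3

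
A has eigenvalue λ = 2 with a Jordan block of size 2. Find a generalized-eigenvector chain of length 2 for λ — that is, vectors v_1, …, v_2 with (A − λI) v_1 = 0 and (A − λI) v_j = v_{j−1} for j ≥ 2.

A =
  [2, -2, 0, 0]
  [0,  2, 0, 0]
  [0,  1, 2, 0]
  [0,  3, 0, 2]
A Jordan chain for λ = 2 of length 2:
v_1 = (-2, 0, 1, 3)ᵀ
v_2 = (0, 1, 0, 0)ᵀ

Let N = A − (2)·I. We want v_2 with N^2 v_2 = 0 but N^1 v_2 ≠ 0; then v_{j-1} := N · v_j for j = 2, …, 2.

Pick v_2 = (0, 1, 0, 0)ᵀ.
Then v_1 = N · v_2 = (-2, 0, 1, 3)ᵀ.

Sanity check: (A − (2)·I) v_1 = (0, 0, 0, 0)ᵀ = 0. ✓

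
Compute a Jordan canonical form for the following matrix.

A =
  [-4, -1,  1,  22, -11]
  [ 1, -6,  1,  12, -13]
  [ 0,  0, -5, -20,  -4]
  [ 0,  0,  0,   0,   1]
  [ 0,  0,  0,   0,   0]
J_2(-5) ⊕ J_1(-5) ⊕ J_2(0)

The characteristic polynomial is
  det(x·I − A) = x^5 + 15*x^4 + 75*x^3 + 125*x^2 = x^2*(x + 5)^3

Eigenvalues and multiplicities (the geometric multiplicity of λ is n − rank(A − λI), which equals the number of Jordan blocks for λ):
  λ = -5: algebraic multiplicity = 3, geometric multiplicity = 2
  λ = 0: algebraic multiplicity = 2, geometric multiplicity = 1

Determining the block sizes for each eigenvalue:
  λ = -5: 2 blocks summing to 3 forces exactly one block of size 2 and the rest size 1 → block sizes [2, 1]
  λ = 0: one block (gm = 1), so the single block has size am = 2 → block sizes [2]

Assembling the blocks gives a Jordan form
J =
  [-5,  1,  0, 0, 0]
  [ 0, -5,  0, 0, 0]
  [ 0,  0, -5, 0, 0]
  [ 0,  0,  0, 0, 1]
  [ 0,  0,  0, 0, 0]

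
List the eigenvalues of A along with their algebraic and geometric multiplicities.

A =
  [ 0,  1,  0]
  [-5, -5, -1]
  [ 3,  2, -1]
λ = -2: alg = 3, geom = 1

Step 1 — factor the characteristic polynomial to read off the algebraic multiplicities:
  χ_A(x) = (x + 2)^3

Step 2 — compute geometric multiplicities via the rank-nullity identity g(λ) = n − rank(A − λI):
  rank(A − (-2)·I) = 2, so dim ker(A − (-2)·I) = n − 2 = 1

Summary:
  λ = -2: algebraic multiplicity = 3, geometric multiplicity = 1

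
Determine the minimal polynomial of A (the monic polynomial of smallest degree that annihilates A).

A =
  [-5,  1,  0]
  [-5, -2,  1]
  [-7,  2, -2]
x^3 + 9*x^2 + 27*x + 27

The characteristic polynomial is χ_A(x) = (x + 3)^3, so the eigenvalues are known. The minimal polynomial is
  m_A(x) = Π_λ (x − λ)^{k_λ}
where k_λ is the size of the *largest* Jordan block for λ (equivalently, the smallest k with (A − λI)^k v = 0 for every generalised eigenvector v of λ).

  λ = -3: largest Jordan block has size 3, contributing (x + 3)^3

So m_A(x) = (x + 3)^3 = x^3 + 9*x^2 + 27*x + 27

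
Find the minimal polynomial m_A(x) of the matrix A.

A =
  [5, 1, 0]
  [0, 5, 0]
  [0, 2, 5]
x^2 - 10*x + 25

The characteristic polynomial is χ_A(x) = (x - 5)^3, so the eigenvalues are known. The minimal polynomial is
  m_A(x) = Π_λ (x − λ)^{k_λ}
where k_λ is the size of the *largest* Jordan block for λ (equivalently, the smallest k with (A − λI)^k v = 0 for every generalised eigenvector v of λ).

  λ = 5: largest Jordan block has size 2, contributing (x − 5)^2

So m_A(x) = (x - 5)^2 = x^2 - 10*x + 25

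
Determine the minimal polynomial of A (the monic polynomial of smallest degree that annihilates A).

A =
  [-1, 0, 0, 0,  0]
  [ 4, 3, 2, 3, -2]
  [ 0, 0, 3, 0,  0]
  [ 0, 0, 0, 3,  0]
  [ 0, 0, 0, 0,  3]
x^3 - 5*x^2 + 3*x + 9

The characteristic polynomial is χ_A(x) = (x - 3)^4*(x + 1), so the eigenvalues are known. The minimal polynomial is
  m_A(x) = Π_λ (x − λ)^{k_λ}
where k_λ is the size of the *largest* Jordan block for λ (equivalently, the smallest k with (A − λI)^k v = 0 for every generalised eigenvector v of λ).

  λ = -1: largest Jordan block has size 1, contributing (x + 1)
  λ = 3: largest Jordan block has size 2, contributing (x − 3)^2

So m_A(x) = (x - 3)^2*(x + 1) = x^3 - 5*x^2 + 3*x + 9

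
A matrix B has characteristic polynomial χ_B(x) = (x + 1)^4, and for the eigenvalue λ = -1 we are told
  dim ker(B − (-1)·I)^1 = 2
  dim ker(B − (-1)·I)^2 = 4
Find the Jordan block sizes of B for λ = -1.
Block sizes for λ = -1: [2, 2]

From the dimensions of kernels of powers, the number of Jordan blocks of size at least j is d_j − d_{j−1} where d_j = dim ker(N^j) (with d_0 = 0). Computing the differences gives [2, 2].
The number of blocks of size exactly k is (#blocks of size ≥ k) − (#blocks of size ≥ k + 1), so the partition is: 2 block(s) of size 2.
In nonincreasing order the block sizes are [2, 2].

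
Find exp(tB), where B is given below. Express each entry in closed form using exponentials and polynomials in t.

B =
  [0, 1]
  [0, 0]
e^{tB} =
  [1, t]
  [0, 1]

Strategy: write B = P · J · P⁻¹ where J is a Jordan canonical form, so e^{tB} = P · e^{tJ} · P⁻¹, and e^{tJ} can be computed block-by-block.

B has Jordan form
J =
  [0, 1]
  [0, 0]
(up to reordering of blocks).

Per-block formulas:
  For a 2×2 Jordan block J_2(0): exp(t · J_2(0)) = e^(0t)·(I + t·N), where N is the 2×2 nilpotent shift.

After assembling e^{tJ} and conjugating by P, we get:

e^{tB} =
  [1, t]
  [0, 1]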